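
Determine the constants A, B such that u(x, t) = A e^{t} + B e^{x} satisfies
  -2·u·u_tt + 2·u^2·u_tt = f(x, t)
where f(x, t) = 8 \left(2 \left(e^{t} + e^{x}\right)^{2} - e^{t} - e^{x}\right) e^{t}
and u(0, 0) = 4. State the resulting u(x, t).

Substitute the ansatz u = A e^{t} + B e^{x} into the left-hand side.
Derivatives of the ansatz:
  u_tt = A e^{t}
Term by term:
  -2·u·u_tt = - 2 A^{2} e^{2 t} - 2 A B e^{t} e^{x}
  2·u^2·u_tt = 2 A^{3} e^{3 t} + 4 A^{2} B e^{2 t} e^{x} + 2 A B^{2} e^{t} e^{2 x}
So the left-hand side equals
  2 A^{3} e^{3 t} + 4 A^{2} B e^{2 t} e^{x} - 2 A^{2} e^{2 t} + 2 A B^{2} e^{t} e^{2 x} - 2 A B e^{t} e^{x}
This must equal f(x, t) identically; expanded, f = 16 e^{3 t} + 32 e^{2 t} e^{x} - 8 e^{2 t} + 16 e^{t} e^{2 x} - 8 e^{t} e^{x}.
Matching coefficients of the independent functions:
  [e^{t} e^{x}]:  - 2 A B = -8
  [e^{t} e^{2 x}]:  2 A B^{2} = 16
  [e^{2 t} e^{x}]:  4 A^{2} B = 32
  [e^{2 t}]:  - 2 A^{2} = -8
  [e^{3 t}]:  2 A^{3} = 16
Solving: A = 2, B = 2.
Check against the point condition:
  u(0, 0) = 4  ⟹  A + B = 4  ✓
Hence u(x, t) = 2 e^{t} + 2 e^{x}.

Answer: u(x, t) = 2 e^{t} + 2 e^{x}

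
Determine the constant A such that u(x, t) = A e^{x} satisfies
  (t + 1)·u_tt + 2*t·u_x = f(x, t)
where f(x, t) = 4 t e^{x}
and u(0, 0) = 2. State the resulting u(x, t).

Substitute the ansatz u = A e^{x} into the left-hand side.
Derivatives of the ansatz:
  u_tt = 0
  u_x = A e^{x}
Term by term:
  (t + 1)·u_tt = 0
  2*t·u_x = 2 A t e^{x}
So the left-hand side equals
  2 A t e^{x}
This must equal f(x, t) = 4 t e^{x} identically.
Matching coefficients of the independent functions:
  [t e^{x}]:  2 A = 4
Solving: A = 2.
Check against the point condition:
  u(0, 0) = 2  ⟹  A = 2  ✓
Hence u(x, t) = 2 e^{x}.

Answer: u(x, t) = 2 e^{x}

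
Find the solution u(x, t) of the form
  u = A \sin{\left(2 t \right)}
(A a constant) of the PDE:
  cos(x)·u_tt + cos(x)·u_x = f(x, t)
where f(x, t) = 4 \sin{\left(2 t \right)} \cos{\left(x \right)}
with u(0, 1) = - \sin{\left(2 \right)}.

Substitute the ansatz u = A \sin{\left(2 t \right)} into the left-hand side.
Derivatives of the ansatz:
  u_tt = - 4 A \sin{\left(2 t \right)}
  u_x = 0
Term by term:
  cos(x)·u_tt = - 4 A \sin{\left(2 t \right)} \cos{\left(x \right)}
  cos(x)·u_x = 0
So the left-hand side equals
  - 4 A \sin{\left(2 t \right)} \cos{\left(x \right)}
This must equal f(x, t) = 4 \sin{\left(2 t \right)} \cos{\left(x \right)} identically.
Matching coefficients of the independent functions:
  [\sin{\left(2 t \right)} \cos{\left(x \right)}]:  - 4 A = 4
Solving: A = -1.
Check against the point condition:
  u(0, 1) = - \sin{\left(2 \right)}  ⟹  A \sin{\left(2 \right)} = - \sin{\left(2 \right)}  ✓
Hence u(x, t) = - \sin{\left(2 t \right)}.

Answer: u(x, t) = - \sin{\left(2 t \right)}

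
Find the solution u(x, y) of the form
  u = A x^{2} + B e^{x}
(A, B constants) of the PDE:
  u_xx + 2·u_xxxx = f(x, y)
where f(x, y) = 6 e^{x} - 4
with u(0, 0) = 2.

Answer: u(x, y) = - 2 x^{2} + 2 e^{x}

Derivation:
Substitute the ansatz u = A x^{2} + B e^{x} into the left-hand side.
Derivatives of the ansatz:
  u_xx = 2 A + B e^{x}
  u_xxxx = B e^{x}
Term by term:
  u_xx = 2 A + B e^{x}
  2·u_xxxx = 2 B e^{x}
So the left-hand side equals
  2 A + 3 B e^{x}
This must equal f(x, y) = 6 e^{x} - 4 identically.
Matching coefficients of the independent functions:
  [constant term]:  2 A = -4
  [e^{x}]:  3 B = 6
Solving: A = -2, B = 2.
Check against the point condition:
  u(0, 0) = 2  ⟹  B = 2  ✓
Hence u(x, y) = - 2 x^{2} + 2 e^{x}.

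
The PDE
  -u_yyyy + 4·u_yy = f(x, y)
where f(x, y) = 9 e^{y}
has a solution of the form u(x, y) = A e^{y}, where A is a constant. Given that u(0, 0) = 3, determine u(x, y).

Substitute the ansatz u = A e^{y} into the left-hand side.
Derivatives of the ansatz:
  u_yyyy = A e^{y}
  u_yy = A e^{y}
Term by term:
  -u_yyyy = - A e^{y}
  4·u_yy = 4 A e^{y}
So the left-hand side equals
  3 A e^{y}
This must equal f(x, y) = 9 e^{y} identically.
Matching coefficients of the independent functions:
  [e^{y}]:  3 A = 9
Solving: A = 3.
Check against the point condition:
  u(0, 0) = 3  ⟹  A = 3  ✓
Hence u(x, y) = 3 e^{y}.

Answer: u(x, y) = 3 e^{y}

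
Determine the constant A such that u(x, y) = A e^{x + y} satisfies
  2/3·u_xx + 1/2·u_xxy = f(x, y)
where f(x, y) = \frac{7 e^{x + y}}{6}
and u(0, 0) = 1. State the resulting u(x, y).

Substitute the ansatz u = A e^{x + y} into the left-hand side.
Derivatives of the ansatz:
  u_xx = A e^{x} e^{y}
  u_xxy = A e^{x} e^{y}
Term by term:
  2/3·u_xx = \frac{2 A e^{x} e^{y}}{3}
  1/2·u_xxy = \frac{A e^{x} e^{y}}{2}
So the left-hand side equals
  \frac{7 A e^{x} e^{y}}{6}
This must equal f(x, y) identically; expanded, f = \frac{7 e^{x} e^{y}}{6}.
Matching coefficients of the independent functions:
  [e^{x} e^{y}]:  \frac{7 A}{6} = \frac{7}{6}
Solving: A = 1.
Check against the point condition:
  u(0, 0) = 1  ⟹  A = 1  ✓
Hence u(x, y) = e^{x + y}.

Answer: u(x, y) = e^{x + y}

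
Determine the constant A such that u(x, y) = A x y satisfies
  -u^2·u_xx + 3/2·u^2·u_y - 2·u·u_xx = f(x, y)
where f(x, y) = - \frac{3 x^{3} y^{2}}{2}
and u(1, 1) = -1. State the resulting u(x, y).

Substitute the ansatz u = A x y into the left-hand side.
Derivatives of the ansatz:
  u_xx = 0
  u_y = A x
Term by term:
  -u^2·u_xx = 0
  3/2·u^2·u_y = \frac{3 A^{3} x^{3} y^{2}}{2}
  -2·u·u_xx = 0
So the left-hand side equals
  \frac{3 A^{3} x^{3} y^{2}}{2}
This must equal f(x, y) = - \frac{3 x^{3} y^{2}}{2} identically.
Matching coefficients of the independent functions:
  [x^{3} y^{2}]:  \frac{3 A^{3}}{2} = - \frac{3}{2}
Solving: A = -1.
Check against the point condition:
  u(1, 1) = -1  ⟹  A = -1  ✓
Hence u(x, y) = - x y.

Answer: u(x, y) = - x y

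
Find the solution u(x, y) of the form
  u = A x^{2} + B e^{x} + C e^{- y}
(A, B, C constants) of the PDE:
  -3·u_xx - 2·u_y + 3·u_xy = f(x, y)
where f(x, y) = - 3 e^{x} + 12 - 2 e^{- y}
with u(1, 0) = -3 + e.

Answer: u(x, y) = - 2 x^{2} + e^{x} - e^{- y}

Derivation:
Substitute the ansatz u = A x^{2} + B e^{x} + C e^{- y} into the left-hand side.
Derivatives of the ansatz:
  u_xx = 2 A + B e^{x}
  u_y = - C e^{- y}
  u_xy = 0
Term by term:
  -3·u_xx = - 6 A - 3 B e^{x}
  -2·u_y = 2 C e^{- y}
  3·u_xy = 0
So the left-hand side equals
  - 6 A - 3 B e^{x} + 2 C e^{- y}
This must equal f(x, y) = - 3 e^{x} + 12 - 2 e^{- y} identically.
Matching coefficients of the independent functions:
  [constant term]:  - 6 A = 12
  [e^{x}]:  - 3 B = -3
  [e^{- y}]:  2 C = -2
Solving: A = -2, B = 1, C = -1.
Check against the point condition:
  u(1, 0) = -3 + e  ⟹  A + e B + C = -3 + e  ✓
Hence u(x, y) = - 2 x^{2} + e^{x} - e^{- y}.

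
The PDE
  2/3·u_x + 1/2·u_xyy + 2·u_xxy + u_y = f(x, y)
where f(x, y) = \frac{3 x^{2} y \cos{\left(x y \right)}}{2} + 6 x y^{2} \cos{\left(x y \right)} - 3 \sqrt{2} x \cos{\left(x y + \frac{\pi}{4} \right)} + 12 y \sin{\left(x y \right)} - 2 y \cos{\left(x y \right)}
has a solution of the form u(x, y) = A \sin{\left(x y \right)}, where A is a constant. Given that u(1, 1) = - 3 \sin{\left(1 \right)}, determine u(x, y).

Substitute the ansatz u = A \sin{\left(x y \right)} into the left-hand side.
Derivatives of the ansatz:
  u_x = A y \cos{\left(x y \right)}
  u_xyy = - A x^{2} y \cos{\left(x y \right)} - 2 A x \sin{\left(x y \right)}
  u_xxy = - A x y^{2} \cos{\left(x y \right)} - 2 A y \sin{\left(x y \right)}
  u_y = A x \cos{\left(x y \right)}
Term by term:
  2/3·u_x = \frac{2 A y \cos{\left(x y \right)}}{3}
  1/2·u_xyy = - \frac{A x^{2} y \cos{\left(x y \right)}}{2} - A x \sin{\left(x y \right)}
  2·u_xxy = - 2 A x y^{2} \cos{\left(x y \right)} - 4 A y \sin{\left(x y \right)}
  u_y = A x \cos{\left(x y \right)}
So the left-hand side equals
  - \frac{A x^{2} y \cos{\left(x y \right)}}{2} - 2 A x y^{2} \cos{\left(x y \right)} - A x \sin{\left(x y \right)} + A x \cos{\left(x y \right)} - 4 A y \sin{\left(x y \right)} + \frac{2 A y \cos{\left(x y \right)}}{3}
This must equal f(x, y) identically; expanded, f = \frac{3 x^{2} y \cos{\left(x y \right)}}{2} + 6 x y^{2} \cos{\left(x y \right)} + 3 x \sin{\left(x y \right)} - 3 x \cos{\left(x y \right)} + 12 y \sin{\left(x y \right)} - 2 y \cos{\left(x y \right)}.
Matching coefficients of the independent functions:
  [x \sin{\left(x y \right)}]:  - A = 3
  [x \cos{\left(x y \right)}]:  A = -3
  [y \sin{\left(x y \right)}]:  - 4 A = 12
  [y \cos{\left(x y \right)}]:  \frac{2 A}{3} = -2
  [x y^{2} \cos{\left(x y \right)}]:  - 2 A = 6
  [x^{2} y \cos{\left(x y \right)}]:  - \frac{A}{2} = \frac{3}{2}
Solving: A = -3.
Check against the point condition:
  u(1, 1) = - 3 \sin{\left(1 \right)}  ⟹  A \sin{\left(1 \right)} = - 3 \sin{\left(1 \right)}  ✓
Hence u(x, y) = - 3 \sin{\left(x y \right)}.

Answer: u(x, y) = - 3 \sin{\left(x y \right)}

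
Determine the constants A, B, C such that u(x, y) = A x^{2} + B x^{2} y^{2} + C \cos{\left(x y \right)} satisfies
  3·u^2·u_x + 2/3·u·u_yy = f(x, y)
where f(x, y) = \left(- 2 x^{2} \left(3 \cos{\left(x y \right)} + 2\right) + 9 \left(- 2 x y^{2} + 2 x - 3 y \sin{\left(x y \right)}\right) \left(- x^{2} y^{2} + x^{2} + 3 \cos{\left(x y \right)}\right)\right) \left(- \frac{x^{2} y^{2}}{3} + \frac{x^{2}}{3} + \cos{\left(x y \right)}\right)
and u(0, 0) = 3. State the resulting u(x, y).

Substitute the ansatz u = A x^{2} + B x^{2} y^{2} + C \cos{\left(x y \right)} into the left-hand side.
Derivatives of the ansatz:
  u_x = 2 A x + 2 B x y^{2} - C y \sin{\left(x y \right)}
  u_yy = 2 B x^{2} - C x^{2} \cos{\left(x y \right)}
Term by term:
  3·u^2·u_x = 6 A^{3} x^{5} + 18 A^{2} B x^{5} y^{2} - 3 A^{2} C x^{4} y \sin{\left(x y \right)} + 12 A^{2} C x^{3} \cos{\left(x y \right)} + 18 A B^{2} x^{5} y^{4} - 6 A B C x^{4} y^{3} \sin{\left(x y \right)} + 24 A B C x^{3} y^{2} \cos{\left(x y \right)} - 6 A C^{2} x^{2} y \sin{\left(x y \right)} \cos{\left(x y \right)} + 6 A C^{2} x \cos^{2}{\left(x y \right)} + 6 B^{3} x^{5} y^{6} - 3 B^{2} C x^{4} y^{5} \sin{\left(x y \right)} + 12 B^{2} C x^{3} y^{4} \cos{\left(x y \right)} - 6 B C^{2} x^{2} y^{3} \sin{\left(x y \right)} \cos{\left(x y \right)} + 6 B C^{2} x y^{2} \cos^{2}{\left(x y \right)} - 3 C^{3} y \sin{\left(x y \right)} \cos^{2}{\left(x y \right)}
  2/3·u·u_yy = \frac{4 A B x^{4}}{3} - \frac{2 A C x^{4} \cos{\left(x y \right)}}{3} + \frac{4 B^{2} x^{4} y^{2}}{3} - \frac{2 B C x^{4} y^{2} \cos{\left(x y \right)}}{3} + \frac{4 B C x^{2} \cos{\left(x y \right)}}{3} - \frac{2 C^{2} x^{2} \cos^{2}{\left(x y \right)}}{3}
So the left-hand side equals
  6 A^{3} x^{5} + 18 A^{2} B x^{5} y^{2} - 3 A^{2} C x^{4} y \sin{\left(x y \right)} + 12 A^{2} C x^{3} \cos{\left(x y \right)} + 18 A B^{2} x^{5} y^{4} - 6 A B C x^{4} y^{3} \sin{\left(x y \right)} + 24 A B C x^{3} y^{2} \cos{\left(x y \right)} + \frac{4 A B x^{4}}{3} - 6 A C^{2} x^{2} y \sin{\left(x y \right)} \cos{\left(x y \right)} + 6 A C^{2} x \cos^{2}{\left(x y \right)} - \frac{2 A C x^{4} \cos{\left(x y \right)}}{3} + 6 B^{3} x^{5} y^{6} - 3 B^{2} C x^{4} y^{5} \sin{\left(x y \right)} + 12 B^{2} C x^{3} y^{4} \cos{\left(x y \right)} + \frac{4 B^{2} x^{4} y^{2}}{3} - 6 B C^{2} x^{2} y^{3} \sin{\left(x y \right)} \cos{\left(x y \right)} + 6 B C^{2} x y^{2} \cos^{2}{\left(x y \right)} - \frac{2 B C x^{4} y^{2} \cos{\left(x y \right)}}{3} + \frac{4 B C x^{2} \cos{\left(x y \right)}}{3} - 3 C^{3} y \sin{\left(x y \right)} \cos^{2}{\left(x y \right)} - \frac{2 C^{2} x^{2} \cos^{2}{\left(x y \right)}}{3}
This must equal f(x, y) identically; expanded, f = - 6 x^{5} y^{6} + 18 x^{5} y^{4} - 18 x^{5} y^{2} + 6 x^{5} - 9 x^{4} y^{5} \sin{\left(x y \right)} + 18 x^{4} y^{3} \sin{\left(x y \right)} + 2 x^{4} y^{2} \cos{\left(x y \right)} + \frac{4 x^{4} y^{2}}{3} - 9 x^{4} y \sin{\left(x y \right)} - 2 x^{4} \cos{\left(x y \right)} - \frac{4 x^{4}}{3} + 36 x^{3} y^{4} \cos{\left(x y \right)} - 72 x^{3} y^{2} \cos{\left(x y \right)} + 36 x^{3} \cos{\left(x y \right)} + 54 x^{2} y^{3} \sin{\left(x y \right)} \cos{\left(x y \right)} - 54 x^{2} y \sin{\left(x y \right)} \cos{\left(x y \right)} - 6 x^{2} \cos^{2}{\left(x y \right)} - 4 x^{2} \cos{\left(x y \right)} - 54 x y^{2} \cos^{2}{\left(x y \right)} + 54 x \cos^{2}{\left(x y \right)} - 81 y \sin{\left(x y \right)} \cos^{2}{\left(x y \right)}.
Matching coefficients of the independent functions:
(each divided by its leading coefficient; functions giving the same equation are listed together)
  [x^{4}]:  A B + 1 = 0
  [x^{5}]:  A^{3} - 1 = 0
  [x \cos^{2}{\left(x y \right)}, x^{2} y \sin{\left(x y \right)} \cos{\left(x y \right)}]:  A C^{2} - 9 = 0
  [x^{2} \cos{\left(x y \right)}, x^{4} y^{2} \cos{\left(x y \right)}]:  B C + 3 = 0
  [x^{2} \cos^{2}{\left(x y \right)}]:  C^{2} - 9 = 0
  [x^{3} \cos{\left(x y \right)}, x^{4} y \sin{\left(x y \right)}]:  A^{2} C - 3 = 0
  [x^{4} y^{2}]:  B^{2} - 1 = 0
  [x^{4} \cos{\left(x y \right)}]:  A C - 3 = 0
  [x^{5} y^{2}]:  A^{2} B + 1 = 0
  [x^{5} y^{4}]:  A B^{2} - 1 = 0
  [x^{5} y^{6}]:  B^{3} + 1 = 0
  [x y^{2} \cos^{2}{\left(x y \right)}, x^{2} y^{3} \sin{\left(x y \right)} \cos{\left(x y \right)}]:  B C^{2} + 9 = 0
  [x^{3} y^{2} \cos{\left(x y \right)}, x^{4} y^{3} \sin{\left(x y \right)}]:  A B C + 3 = 0
  [x^{3} y^{4} \cos{\left(x y \right)}, x^{4} y^{5} \sin{\left(x y \right)}]:  B^{2} C - 3 = 0
  [y \sin{\left(x y \right)} \cos^{2}{\left(x y \right)}]:  C^{3} - 27 = 0
Solving: A = 1, B = -1, C = 3.
Check against the point condition:
  u(0, 0) = 3  ⟹  C = 3  ✓
Hence u(x, y) = - x^{2} y^{2} + x^{2} + 3 \cos{\left(x y \right)}.

Answer: u(x, y) = - x^{2} y^{2} + x^{2} + 3 \cos{\left(x y \right)}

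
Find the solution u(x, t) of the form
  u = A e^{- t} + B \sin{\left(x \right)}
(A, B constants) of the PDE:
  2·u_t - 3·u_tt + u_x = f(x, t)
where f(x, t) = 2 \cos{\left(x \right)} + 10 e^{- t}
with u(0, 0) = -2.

Answer: u(x, t) = 2 \sin{\left(x \right)} - 2 e^{- t}

Derivation:
Substitute the ansatz u = A e^{- t} + B \sin{\left(x \right)} into the left-hand side.
Derivatives of the ansatz:
  u_t = - A e^{- t}
  u_tt = A e^{- t}
  u_x = B \cos{\left(x \right)}
Term by term:
  2·u_t = - 2 A e^{- t}
  -3·u_tt = - 3 A e^{- t}
  u_x = B \cos{\left(x \right)}
So the left-hand side equals
  - 5 A e^{- t} + B \cos{\left(x \right)}
This must equal f(x, t) = 2 \cos{\left(x \right)} + 10 e^{- t} identically.
Matching coefficients of the independent functions:
  [e^{- t}]:  - 5 A = 10
  [\cos{\left(x \right)}]:  B = 2
Solving: A = -2, B = 2.
Check against the point condition:
  u(0, 0) = -2  ⟹  A = -2  ✓
Hence u(x, t) = 2 \sin{\left(x \right)} - 2 e^{- t}.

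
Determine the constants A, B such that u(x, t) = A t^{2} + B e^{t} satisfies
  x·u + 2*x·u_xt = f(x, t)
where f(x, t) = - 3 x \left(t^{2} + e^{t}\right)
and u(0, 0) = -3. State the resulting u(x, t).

Substitute the ansatz u = A t^{2} + B e^{t} into the left-hand side.
Derivatives of the ansatz:
  u_xt = 0
Term by term:
  x·u = A t^{2} x + B x e^{t}
  2*x·u_xt = 0
So the left-hand side equals
  A t^{2} x + B x e^{t}
This must equal f(x, t) identically; expanded, f = - 3 t^{2} x - 3 x e^{t}.
Matching coefficients of the independent functions:
  [t^{2} x]:  A = -3
  [x e^{t}]:  B = -3
Solving: A = -3, B = -3.
Check against the point condition:
  u(0, 0) = -3  ⟹  B = -3  ✓
Hence u(x, t) = - 3 t^{2} - 3 e^{t}.

Answer: u(x, t) = - 3 t^{2} - 3 e^{t}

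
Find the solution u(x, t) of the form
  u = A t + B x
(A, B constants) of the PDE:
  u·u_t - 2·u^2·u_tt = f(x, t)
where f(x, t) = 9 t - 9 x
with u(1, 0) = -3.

Substitute the ansatz u = A t + B x into the left-hand side.
Derivatives of the ansatz:
  u_t = A
  u_tt = 0
Term by term:
  u·u_t = A^{2} t + A B x
  -2·u^2·u_tt = 0
So the left-hand side equals
  A^{2} t + A B x
This must equal f(x, t) = 9 t - 9 x identically.
Matching coefficients of the independent functions:
  [t]:  A^{2} = 9
  [x]:  A B = -9
These equations allow (A, B) = (-3, 3) or (3, -3).
Impose the point condition(s):
  u(1, 0) = -3  ⟹  B = -3
Only A = 3, B = -3 satisfies everything.
Hence u(x, t) = 3 t - 3 x.

Answer: u(x, t) = 3 t - 3 x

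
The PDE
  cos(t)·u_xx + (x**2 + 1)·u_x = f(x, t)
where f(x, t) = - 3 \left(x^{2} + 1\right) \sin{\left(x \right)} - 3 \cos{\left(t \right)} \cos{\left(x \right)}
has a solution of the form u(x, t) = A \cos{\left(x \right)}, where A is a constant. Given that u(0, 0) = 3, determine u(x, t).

Substitute the ansatz u = A \cos{\left(x \right)} into the left-hand side.
Derivatives of the ansatz:
  u_xx = - A \cos{\left(x \right)}
  u_x = - A \sin{\left(x \right)}
Term by term:
  cos(t)·u_xx = - A \cos{\left(t \right)} \cos{\left(x \right)}
  (x**2 + 1)·u_x = - A x^{2} \sin{\left(x \right)} - A \sin{\left(x \right)}
So the left-hand side equals
  - A x^{2} \sin{\left(x \right)} - A \sin{\left(x \right)} - A \cos{\left(t \right)} \cos{\left(x \right)}
This must equal f(x, t) identically; expanded, f = - 3 x^{2} \sin{\left(x \right)} - 3 \sin{\left(x \right)} - 3 \cos{\left(t \right)} \cos{\left(x \right)}.
Matching coefficients of the independent functions:
  [x^{2} \sin{\left(x \right)}, \cos{\left(t \right)} \cos{\left(x \right)}, \sin{\left(x \right)}]:  - A = -3
Solving: A = 3.
Check against the point condition:
  u(0, 0) = 3  ⟹  A = 3  ✓
Hence u(x, t) = 3 \cos{\left(x \right)}.

Answer: u(x, t) = 3 \cos{\left(x \right)}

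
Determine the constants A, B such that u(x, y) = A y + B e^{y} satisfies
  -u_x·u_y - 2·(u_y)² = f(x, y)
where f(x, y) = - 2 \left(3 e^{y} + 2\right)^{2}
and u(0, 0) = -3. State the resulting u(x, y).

Answer: u(x, y) = - 2 y - 3 e^{y}

Derivation:
Substitute the ansatz u = A y + B e^{y} into the left-hand side.
Derivatives of the ansatz:
  u_x = 0
  u_y = A + B e^{y}
Term by term:
  -u_x·u_y = 0
  -2·(u_y)² = - 2 A^{2} - 4 A B e^{y} - 2 B^{2} e^{2 y}
So the left-hand side equals
  - 2 A^{2} - 4 A B e^{y} - 2 B^{2} e^{2 y}
This must equal f(x, y) identically; expanded, f = - 18 e^{2 y} - 24 e^{y} - 8.
Matching coefficients of the independent functions:
  [constant term]:  - 2 A^{2} = -8
  [e^{y}]:  - 4 A B = -24
  [e^{2 y}]:  - 2 B^{2} = -18
These equations allow (A, B) = (-2, -3) or (2, 3).
Impose the point condition(s):
  u(0, 0) = -3  ⟹  B = -3
Only A = -2, B = -3 satisfies everything.
Hence u(x, y) = - 2 y - 3 e^{y}.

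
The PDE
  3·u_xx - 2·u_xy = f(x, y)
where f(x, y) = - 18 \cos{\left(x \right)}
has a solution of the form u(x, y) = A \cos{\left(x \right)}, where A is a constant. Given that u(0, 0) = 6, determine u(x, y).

Substitute the ansatz u = A \cos{\left(x \right)} into the left-hand side.
Derivatives of the ansatz:
  u_xx = - A \cos{\left(x \right)}
  u_xy = 0
Term by term:
  3·u_xx = - 3 A \cos{\left(x \right)}
  -2·u_xy = 0
So the left-hand side equals
  - 3 A \cos{\left(x \right)}
This must equal f(x, y) = - 18 \cos{\left(x \right)} identically.
Matching coefficients of the independent functions:
  [\cos{\left(x \right)}]:  - 3 A = -18
Solving: A = 6.
Check against the point condition:
  u(0, 0) = 6  ⟹  A = 6  ✓
Hence u(x, y) = 6 \cos{\left(x \right)}.

Answer: u(x, y) = 6 \cos{\left(x \right)}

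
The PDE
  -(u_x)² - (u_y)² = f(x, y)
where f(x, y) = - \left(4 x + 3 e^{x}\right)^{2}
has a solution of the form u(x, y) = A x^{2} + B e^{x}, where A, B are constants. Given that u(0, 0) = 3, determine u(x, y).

Substitute the ansatz u = A x^{2} + B e^{x} into the left-hand side.
Derivatives of the ansatz:
  u_x = 2 A x + B e^{x}
  u_y = 0
Term by term:
  -(u_x)² = - 4 A^{2} x^{2} - 4 A B x e^{x} - B^{2} e^{2 x}
  -(u_y)² = 0
So the left-hand side equals
  - 4 A^{2} x^{2} - 4 A B x e^{x} - B^{2} e^{2 x}
This must equal f(x, y) identically; expanded, f = - 16 x^{2} - 24 x e^{x} - 9 e^{2 x}.
Matching coefficients of the independent functions:
  [x^{2}]:  - 4 A^{2} = -16
  [x e^{x}]:  - 4 A B = -24
  [e^{2 x}]:  - B^{2} = -9
These equations allow (A, B) = (-2, -3) or (2, 3).
Impose the point condition(s):
  u(0, 0) = 3  ⟹  B = 3
Only A = 2, B = 3 satisfies everything.
Hence u(x, y) = 2 x^{2} + 3 e^{x}.

Answer: u(x, y) = 2 x^{2} + 3 e^{x}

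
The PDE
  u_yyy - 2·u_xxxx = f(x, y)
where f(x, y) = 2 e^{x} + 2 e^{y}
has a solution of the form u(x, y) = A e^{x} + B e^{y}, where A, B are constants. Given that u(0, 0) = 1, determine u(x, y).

Answer: u(x, y) = - e^{x} + 2 e^{y}

Derivation:
Substitute the ansatz u = A e^{x} + B e^{y} into the left-hand side.
Derivatives of the ansatz:
  u_yyy = B e^{y}
  u_xxxx = A e^{x}
Term by term:
  u_yyy = B e^{y}
  -2·u_xxxx = - 2 A e^{x}
So the left-hand side equals
  - 2 A e^{x} + B e^{y}
This must equal f(x, y) = 2 e^{x} + 2 e^{y} identically.
Matching coefficients of the independent functions:
  [e^{x}]:  - 2 A = 2
  [e^{y}]:  B = 2
Solving: A = -1, B = 2.
Check against the point condition:
  u(0, 0) = 1  ⟹  A + B = 1  ✓
Hence u(x, y) = - e^{x} + 2 e^{y}.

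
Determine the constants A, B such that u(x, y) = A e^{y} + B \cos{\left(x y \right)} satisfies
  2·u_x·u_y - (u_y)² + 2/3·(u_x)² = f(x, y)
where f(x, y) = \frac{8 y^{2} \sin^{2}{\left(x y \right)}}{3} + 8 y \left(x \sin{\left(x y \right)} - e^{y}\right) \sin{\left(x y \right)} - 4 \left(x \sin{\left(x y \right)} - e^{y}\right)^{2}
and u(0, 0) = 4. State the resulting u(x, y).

Answer: u(x, y) = 2 e^{y} + 2 \cos{\left(x y \right)}

Derivation:
Substitute the ansatz u = A e^{y} + B \cos{\left(x y \right)} into the left-hand side.
Derivatives of the ansatz:
  u_x = - B y \sin{\left(x y \right)}
  u_y = A e^{y} - B x \sin{\left(x y \right)}
Term by term:
  2·u_x·u_y = - 2 A B y e^{y} \sin{\left(x y \right)} + 2 B^{2} x y \sin^{2}{\left(x y \right)}
  -(u_y)² = - A^{2} e^{2 y} + 2 A B x e^{y} \sin{\left(x y \right)} - B^{2} x^{2} \sin^{2}{\left(x y \right)}
  2/3·(u_x)² = \frac{2 B^{2} y^{2} \sin^{2}{\left(x y \right)}}{3}
So the left-hand side equals
  - A^{2} e^{2 y} + 2 A B x e^{y} \sin{\left(x y \right)} - 2 A B y e^{y} \sin{\left(x y \right)} - B^{2} x^{2} \sin^{2}{\left(x y \right)} + 2 B^{2} x y \sin^{2}{\left(x y \right)} + \frac{2 B^{2} y^{2} \sin^{2}{\left(x y \right)}}{3}
This must equal f(x, y) identically; expanded, f = - 4 x^{2} \sin^{2}{\left(x y \right)} + 8 x y \sin^{2}{\left(x y \right)} + 8 x e^{y} \sin{\left(x y \right)} + \frac{8 y^{2} \sin^{2}{\left(x y \right)}}{3} - 8 y e^{y} \sin{\left(x y \right)} - 4 e^{2 y}.
Matching coefficients of the independent functions:
  [x^{2} \sin^{2}{\left(x y \right)}]:  - B^{2} = -4
  [y^{2} \sin^{2}{\left(x y \right)}]:  \frac{2 B^{2}}{3} = \frac{8}{3}
  [x y \sin^{2}{\left(x y \right)}]:  2 B^{2} = 8
  [x e^{y} \sin{\left(x y \right)}]:  2 A B = 8
  [y e^{y} \sin{\left(x y \right)}]:  - 2 A B = -8
  [e^{2 y}]:  - A^{2} = -4
These equations allow (A, B) = (-2, -2) or (2, 2).
Impose the point condition(s):
  u(0, 0) = 4  ⟹  A + B = 4
Only A = 2, B = 2 satisfies everything.
Hence u(x, y) = 2 e^{y} + 2 \cos{\left(x y \right)}.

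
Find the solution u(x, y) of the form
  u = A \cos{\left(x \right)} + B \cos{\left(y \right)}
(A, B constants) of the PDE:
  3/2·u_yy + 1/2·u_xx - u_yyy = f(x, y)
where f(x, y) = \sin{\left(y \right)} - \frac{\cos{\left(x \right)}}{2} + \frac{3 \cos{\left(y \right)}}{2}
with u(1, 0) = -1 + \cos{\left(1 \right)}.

Substitute the ansatz u = A \cos{\left(x \right)} + B \cos{\left(y \right)} into the left-hand side.
Derivatives of the ansatz:
  u_yy = - B \cos{\left(y \right)}
  u_xx = - A \cos{\left(x \right)}
  u_yyy = B \sin{\left(y \right)}
Term by term:
  3/2·u_yy = - \frac{3 B \cos{\left(y \right)}}{2}
  1/2·u_xx = - \frac{A \cos{\left(x \right)}}{2}
  -u_yyy = - B \sin{\left(y \right)}
So the left-hand side equals
  - \frac{A \cos{\left(x \right)}}{2} - B \sin{\left(y \right)} - \frac{3 B \cos{\left(y \right)}}{2}
This must equal f(x, y) = \sin{\left(y \right)} - \frac{\cos{\left(x \right)}}{2} + \frac{3 \cos{\left(y \right)}}{2} identically.
Matching coefficients of the independent functions:
  [\sin{\left(y \right)}]:  - B = 1
  [\cos{\left(x \right)}]:  - \frac{A}{2} = - \frac{1}{2}
  [\cos{\left(y \right)}]:  - \frac{3 B}{2} = \frac{3}{2}
Solving: A = 1, B = -1.
Check against the point condition:
  u(1, 0) = -1 + \cos{\left(1 \right)}  ⟹  A \cos{\left(1 \right)} + B = -1 + \cos{\left(1 \right)}  ✓
Hence u(x, y) = \cos{\left(x \right)} - \cos{\left(y \right)}.

Answer: u(x, y) = \cos{\left(x \right)} - \cos{\left(y \right)}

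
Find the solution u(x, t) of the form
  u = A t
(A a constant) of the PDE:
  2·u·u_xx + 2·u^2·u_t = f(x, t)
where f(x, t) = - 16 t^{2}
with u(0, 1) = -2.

Substitute the ansatz u = A t into the left-hand side.
Derivatives of the ansatz:
  u_xx = 0
  u_t = A
Term by term:
  2·u·u_xx = 0
  2·u^2·u_t = 2 A^{3} t^{2}
So the left-hand side equals
  2 A^{3} t^{2}
This must equal f(x, t) = - 16 t^{2} identically.
Matching coefficients of the independent functions:
  [t^{2}]:  2 A^{3} = -16
Solving: A = -2.
Check against the point condition:
  u(0, 1) = -2  ⟹  A = -2  ✓
Hence u(x, t) = - 2 t.

Answer: u(x, t) = - 2 t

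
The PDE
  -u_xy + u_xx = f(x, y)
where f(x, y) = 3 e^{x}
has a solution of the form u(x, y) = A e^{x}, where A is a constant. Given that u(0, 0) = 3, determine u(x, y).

Substitute the ansatz u = A e^{x} into the left-hand side.
Derivatives of the ansatz:
  u_xy = 0
  u_xx = A e^{x}
Term by term:
  -u_xy = 0
  u_xx = A e^{x}
So the left-hand side equals
  A e^{x}
This must equal f(x, y) = 3 e^{x} identically.
Matching coefficients of the independent functions:
  [e^{x}]:  A = 3
Solving: A = 3.
Check against the point condition:
  u(0, 0) = 3  ⟹  A = 3  ✓
Hence u(x, y) = 3 e^{x}.

Answer: u(x, y) = 3 e^{x}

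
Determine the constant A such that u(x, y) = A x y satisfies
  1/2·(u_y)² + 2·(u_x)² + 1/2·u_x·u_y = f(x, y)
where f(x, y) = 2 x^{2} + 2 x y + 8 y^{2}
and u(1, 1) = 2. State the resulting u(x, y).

Substitute the ansatz u = A x y into the left-hand side.
Derivatives of the ansatz:
  u_y = A x
  u_x = A y
Term by term:
  1/2·(u_y)² = \frac{A^{2} x^{2}}{2}
  2·(u_x)² = 2 A^{2} y^{2}
  1/2·u_x·u_y = \frac{A^{2} x y}{2}
So the left-hand side equals
  \frac{A^{2} x^{2}}{2} + \frac{A^{2} x y}{2} + 2 A^{2} y^{2}
This must equal f(x, y) = 2 x^{2} + 2 x y + 8 y^{2} identically.
Matching coefficients of the independent functions:
  [x^{2}, x y]:  \frac{A^{2}}{2} = 2
  [y^{2}]:  2 A^{2} = 8
These equations allow (A) = (-2) or (2).
Impose the point condition(s):
  u(1, 1) = 2  ⟹  A = 2
Only A = 2 satisfies everything.
Hence u(x, y) = 2 x y.

Answer: u(x, y) = 2 x y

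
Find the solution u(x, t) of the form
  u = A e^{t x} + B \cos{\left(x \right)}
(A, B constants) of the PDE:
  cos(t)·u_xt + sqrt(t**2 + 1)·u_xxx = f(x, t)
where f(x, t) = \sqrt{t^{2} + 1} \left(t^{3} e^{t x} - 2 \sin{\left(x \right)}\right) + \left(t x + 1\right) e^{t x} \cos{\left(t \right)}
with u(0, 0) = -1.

Substitute the ansatz u = A e^{t x} + B \cos{\left(x \right)} into the left-hand side.
Derivatives of the ansatz:
  u_xt = A t x e^{t x} + A e^{t x}
  u_xxx = A t^{3} e^{t x} + B \sin{\left(x \right)}
Term by term:
  cos(t)·u_xt = A t x e^{t x} \cos{\left(t \right)} + A e^{t x} \cos{\left(t \right)}
  sqrt(t**2 + 1)·u_xxx = A t^{3} \sqrt{t^{2} + 1} e^{t x} + B \sqrt{t^{2} + 1} \sin{\left(x \right)}
So the left-hand side equals
  A t^{3} \sqrt{t^{2} + 1} e^{t x} + A t x e^{t x} \cos{\left(t \right)} + A e^{t x} \cos{\left(t \right)} + B \sqrt{t^{2} + 1} \sin{\left(x \right)}
This must equal f(x, t) identically; expanded, f = t^{3} \sqrt{t^{2} + 1} e^{t x} + t x e^{t x} \cos{\left(t \right)} - 2 \sqrt{t^{2} + 1} \sin{\left(x \right)} + e^{t x} \cos{\left(t \right)}.
Matching coefficients of the independent functions:
  [\sqrt{t^{2} + 1} \sin{\left(x \right)}]:  B = -2
  [e^{t x} \cos{\left(t \right)}, t^{3} \sqrt{t^{2} + 1} e^{t x}, t x e^{t x} \cos{\left(t \right)}]:  A = 1
Solving: A = 1, B = -2.
Check against the point condition:
  u(0, 0) = -1  ⟹  A + B = -1  ✓
Hence u(x, t) = e^{t x} - 2 \cos{\left(x \right)}.

Answer: u(x, t) = e^{t x} - 2 \cos{\left(x \right)}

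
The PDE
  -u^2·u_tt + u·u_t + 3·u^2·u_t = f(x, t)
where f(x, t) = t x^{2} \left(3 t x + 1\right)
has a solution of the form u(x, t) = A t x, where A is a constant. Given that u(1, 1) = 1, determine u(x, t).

Substitute the ansatz u = A t x into the left-hand side.
Derivatives of the ansatz:
  u_tt = 0
  u_t = A x
Term by term:
  -u^2·u_tt = 0
  u·u_t = A^{2} t x^{2}
  3·u^2·u_t = 3 A^{3} t^{2} x^{3}
So the left-hand side equals
  3 A^{3} t^{2} x^{3} + A^{2} t x^{2}
This must equal f(x, t) identically; expanded, f = 3 t^{2} x^{3} + t x^{2}.
Matching coefficients of the independent functions:
  [t x^{2}]:  A^{2} = 1
  [t^{2} x^{3}]:  3 A^{3} = 3
Solving: A = 1.
Check against the point condition:
  u(1, 1) = 1  ⟹  A = 1  ✓
Hence u(x, t) = t x.

Answer: u(x, t) = t x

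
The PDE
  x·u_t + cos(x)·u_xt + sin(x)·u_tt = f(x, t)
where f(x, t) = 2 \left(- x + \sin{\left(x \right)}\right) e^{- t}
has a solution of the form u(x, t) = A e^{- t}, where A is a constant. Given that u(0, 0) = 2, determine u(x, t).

Substitute the ansatz u = A e^{- t} into the left-hand side.
Derivatives of the ansatz:
  u_t = - A e^{- t}
  u_xt = 0
  u_tt = A e^{- t}
Term by term:
  x·u_t = - A x e^{- t}
  cos(x)·u_xt = 0
  sin(x)·u_tt = A e^{- t} \sin{\left(x \right)}
So the left-hand side equals
  - A x e^{- t} + A e^{- t} \sin{\left(x \right)}
This must equal f(x, t) identically; expanded, f = - 2 x e^{- t} + 2 e^{- t} \sin{\left(x \right)}.
Matching coefficients of the independent functions:
  [x e^{- t}]:  - A = -2
  [e^{- t} \sin{\left(x \right)}]:  A = 2
Solving: A = 2.
Check against the point condition:
  u(0, 0) = 2  ⟹  A = 2  ✓
Hence u(x, t) = 2 e^{- t}.

Answer: u(x, t) = 2 e^{- t}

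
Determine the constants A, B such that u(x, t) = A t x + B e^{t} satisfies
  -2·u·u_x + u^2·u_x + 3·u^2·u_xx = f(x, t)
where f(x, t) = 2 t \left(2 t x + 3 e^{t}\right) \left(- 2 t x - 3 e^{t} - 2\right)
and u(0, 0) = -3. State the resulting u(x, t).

Substitute the ansatz u = A t x + B e^{t} into the left-hand side.
Derivatives of the ansatz:
  u_x = A t
  u_xx = 0
Term by term:
  -2·u·u_x = - 2 A^{2} t^{2} x - 2 A B t e^{t}
  u^2·u_x = A^{3} t^{3} x^{2} + 2 A^{2} B t^{2} x e^{t} + A B^{2} t e^{2 t}
  3·u^2·u_xx = 0
So the left-hand side equals
  A^{3} t^{3} x^{2} + 2 A^{2} B t^{2} x e^{t} - 2 A^{2} t^{2} x + A B^{2} t e^{2 t} - 2 A B t e^{t}
This must equal f(x, t) identically; expanded, f = - 8 t^{3} x^{2} - 24 t^{2} x e^{t} - 8 t^{2} x - 18 t e^{2 t} - 12 t e^{t}.
Matching coefficients of the independent functions:
  [t e^{t}]:  - 2 A B = -12
  [t e^{2 t}]:  A B^{2} = -18
  [t^{2} x]:  - 2 A^{2} = -8
  [t^{3} x^{2}]:  A^{3} = -8
  [t^{2} x e^{t}]:  2 A^{2} B = -24
Solving: A = -2, B = -3.
Check against the point condition:
  u(0, 0) = -3  ⟹  B = -3  ✓
Hence u(x, t) = - 2 t x - 3 e^{t}.

Answer: u(x, t) = - 2 t x - 3 e^{t}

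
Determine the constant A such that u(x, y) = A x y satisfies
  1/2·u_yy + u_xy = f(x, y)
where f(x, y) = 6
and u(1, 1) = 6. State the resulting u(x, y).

Substitute the ansatz u = A x y into the left-hand side.
Derivatives of the ansatz:
  u_yy = 0
  u_xy = A
Term by term:
  1/2·u_yy = 0
  u_xy = A
So the left-hand side equals
  A
This must equal f(x, y) = 6 identically.
Matching coefficients of the independent functions:
  [constant term]:  A = 6
Solving: A = 6.
Check against the point condition:
  u(1, 1) = 6  ⟹  A = 6  ✓
Hence u(x, y) = 6 x y.

Answer: u(x, y) = 6 x y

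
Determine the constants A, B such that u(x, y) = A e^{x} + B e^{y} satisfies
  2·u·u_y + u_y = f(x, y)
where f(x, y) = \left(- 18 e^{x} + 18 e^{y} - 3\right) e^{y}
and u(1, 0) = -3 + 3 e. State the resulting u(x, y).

Answer: u(x, y) = 3 e^{x} - 3 e^{y}

Derivation:
Substitute the ansatz u = A e^{x} + B e^{y} into the left-hand side.
Derivatives of the ansatz:
  u_y = B e^{y}
Term by term:
  2·u·u_y = 2 A B e^{x} e^{y} + 2 B^{2} e^{2 y}
  u_y = B e^{y}
So the left-hand side equals
  2 A B e^{x} e^{y} + 2 B^{2} e^{2 y} + B e^{y}
This must equal f(x, y) identically; expanded, f = - 18 e^{x} e^{y} + 18 e^{2 y} - 3 e^{y}.
Matching coefficients of the independent functions:
  [e^{x} e^{y}]:  2 A B = -18
  [e^{y}]:  B = -3
  [e^{2 y}]:  2 B^{2} = 18
Solving: A = 3, B = -3.
Check against the point condition:
  u(1, 0) = -3 + 3 e  ⟹  e A + B = -3 + 3 e  ✓
Hence u(x, y) = 3 e^{x} - 3 e^{y}.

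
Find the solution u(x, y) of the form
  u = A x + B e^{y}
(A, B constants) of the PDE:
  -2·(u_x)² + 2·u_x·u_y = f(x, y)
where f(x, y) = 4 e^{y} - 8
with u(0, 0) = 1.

Answer: u(x, y) = 2 x + e^{y}

Derivation:
Substitute the ansatz u = A x + B e^{y} into the left-hand side.
Derivatives of the ansatz:
  u_x = A
  u_y = B e^{y}
Term by term:
  -2·(u_x)² = - 2 A^{2}
  2·u_x·u_y = 2 A B e^{y}
So the left-hand side equals
  - 2 A^{2} + 2 A B e^{y}
This must equal f(x, y) = 4 e^{y} - 8 identically.
Matching coefficients of the independent functions:
  [constant term]:  - 2 A^{2} = -8
  [e^{y}]:  2 A B = 4
These equations allow (A, B) = (-2, -1) or (2, 1).
Impose the point condition(s):
  u(0, 0) = 1  ⟹  B = 1
Only A = 2, B = 1 satisfies everything.
Hence u(x, y) = 2 x + e^{y}.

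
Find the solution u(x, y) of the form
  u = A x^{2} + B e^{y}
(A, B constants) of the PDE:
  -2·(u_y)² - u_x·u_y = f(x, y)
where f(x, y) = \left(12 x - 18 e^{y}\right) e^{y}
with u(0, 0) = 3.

Substitute the ansatz u = A x^{2} + B e^{y} into the left-hand side.
Derivatives of the ansatz:
  u_y = B e^{y}
  u_x = 2 A x
Term by term:
  -2·(u_y)² = - 2 B^{2} e^{2 y}
  -u_x·u_y = - 2 A B x e^{y}
So the left-hand side equals
  - 2 A B x e^{y} - 2 B^{2} e^{2 y}
This must equal f(x, y) = \left(12 x - 18 e^{y}\right) e^{y} identically.
Matching coefficients of the independent functions:
  [x e^{y}]:  - 2 A B = 12
  [e^{2 y}]:  - 2 B^{2} = -18
These equations allow (A, B) = (-2, 3) or (2, -3).
Impose the point condition(s):
  u(0, 0) = 3  ⟹  B = 3
Only A = -2, B = 3 satisfies everything.
Hence u(x, y) = - 2 x^{2} + 3 e^{y}.

Answer: u(x, y) = - 2 x^{2} + 3 e^{y}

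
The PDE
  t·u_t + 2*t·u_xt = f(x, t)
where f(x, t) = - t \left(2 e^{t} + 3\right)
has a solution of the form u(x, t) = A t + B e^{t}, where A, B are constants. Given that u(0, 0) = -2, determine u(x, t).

Substitute the ansatz u = A t + B e^{t} into the left-hand side.
Derivatives of the ansatz:
  u_t = A + B e^{t}
  u_xt = 0
Term by term:
  t·u_t = A t + B t e^{t}
  2*t·u_xt = 0
So the left-hand side equals
  A t + B t e^{t}
This must equal f(x, t) = - t \left(2 e^{t} + 3\right) identically.
Matching coefficients of the independent functions:
  [t]:  A = -3
  [t e^{t}]:  B = -2
Solving: A = -3, B = -2.
Check against the point condition:
  u(0, 0) = -2  ⟹  B = -2  ✓
Hence u(x, t) = - 3 t - 2 e^{t}.

Answer: u(x, t) = - 3 t - 2 e^{t}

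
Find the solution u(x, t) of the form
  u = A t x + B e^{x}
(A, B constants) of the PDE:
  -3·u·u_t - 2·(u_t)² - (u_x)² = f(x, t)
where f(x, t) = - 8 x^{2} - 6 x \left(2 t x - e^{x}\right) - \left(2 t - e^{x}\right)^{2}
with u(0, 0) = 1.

Substitute the ansatz u = A t x + B e^{x} into the left-hand side.
Derivatives of the ansatz:
  u_t = A x
  u_x = A t + B e^{x}
Term by term:
  -3·u·u_t = - 3 A^{2} t x^{2} - 3 A B x e^{x}
  -2·(u_t)² = - 2 A^{2} x^{2}
  -(u_x)² = - A^{2} t^{2} - 2 A B t e^{x} - B^{2} e^{2 x}
So the left-hand side equals
  - A^{2} t^{2} - 3 A^{2} t x^{2} - 2 A^{2} x^{2} - 2 A B t e^{x} - 3 A B x e^{x} - B^{2} e^{2 x}
This must equal f(x, t) identically; expanded, f = - 4 t^{2} - 12 t x^{2} + 4 t e^{x} - 8 x^{2} + 6 x e^{x} - e^{2 x}.
Matching coefficients of the independent functions:
  [t^{2}]:  - A^{2} = -4
  [x^{2}]:  - 2 A^{2} = -8
  [t x^{2}]:  - 3 A^{2} = -12
  [t e^{x}]:  - 2 A B = 4
  [x e^{x}]:  - 3 A B = 6
  [e^{2 x}]:  - B^{2} = -1
These equations allow (A, B) = (-2, 1) or (2, -1).
Impose the point condition(s):
  u(0, 0) = 1  ⟹  B = 1
Only A = -2, B = 1 satisfies everything.
Hence u(x, t) = - 2 t x + e^{x}.

Answer: u(x, t) = - 2 t x + e^{x}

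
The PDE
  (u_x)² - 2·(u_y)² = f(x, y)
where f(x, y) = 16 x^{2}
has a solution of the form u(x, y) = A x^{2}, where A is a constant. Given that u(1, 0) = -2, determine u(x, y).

Substitute the ansatz u = A x^{2} into the left-hand side.
Derivatives of the ansatz:
  u_x = 2 A x
  u_y = 0
Term by term:
  (u_x)² = 4 A^{2} x^{2}
  -2·(u_y)² = 0
So the left-hand side equals
  4 A^{2} x^{2}
This must equal f(x, y) = 16 x^{2} identically.
Matching coefficients of the independent functions:
  [x^{2}]:  4 A^{2} = 16
These equations allow (A) = (-2) or (2).
Impose the point condition(s):
  u(1, 0) = -2  ⟹  A = -2
Only A = -2 satisfies everything.
Hence u(x, y) = - 2 x^{2}.

Answer: u(x, y) = - 2 x^{2}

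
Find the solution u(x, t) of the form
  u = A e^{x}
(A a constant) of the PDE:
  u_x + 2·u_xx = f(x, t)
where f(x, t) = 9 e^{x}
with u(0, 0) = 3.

Substitute the ansatz u = A e^{x} into the left-hand side.
Derivatives of the ansatz:
  u_x = A e^{x}
  u_xx = A e^{x}
Term by term:
  u_x = A e^{x}
  2·u_xx = 2 A e^{x}
So the left-hand side equals
  3 A e^{x}
This must equal f(x, t) = 9 e^{x} identically.
Matching coefficients of the independent functions:
  [e^{x}]:  3 A = 9
Solving: A = 3.
Check against the point condition:
  u(0, 0) = 3  ⟹  A = 3  ✓
Hence u(x, t) = 3 e^{x}.

Answer: u(x, t) = 3 e^{x}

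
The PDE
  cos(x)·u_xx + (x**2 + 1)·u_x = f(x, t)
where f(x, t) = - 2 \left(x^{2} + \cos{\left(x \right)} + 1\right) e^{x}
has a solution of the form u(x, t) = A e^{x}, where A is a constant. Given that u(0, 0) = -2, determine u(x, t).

Substitute the ansatz u = A e^{x} into the left-hand side.
Derivatives of the ansatz:
  u_xx = A e^{x}
  u_x = A e^{x}
Term by term:
  cos(x)·u_xx = A e^{x} \cos{\left(x \right)}
  (x**2 + 1)·u_x = A x^{2} e^{x} + A e^{x}
So the left-hand side equals
  A x^{2} e^{x} + A e^{x} \cos{\left(x \right)} + A e^{x}
This must equal f(x, t) identically; expanded, f = - 2 x^{2} e^{x} - 2 e^{x} \cos{\left(x \right)} - 2 e^{x}.
Matching coefficients of the independent functions:
  [x^{2} e^{x}, e^{x} \cos{\left(x \right)}, e^{x}]:  A = -2
Solving: A = -2.
Check against the point condition:
  u(0, 0) = -2  ⟹  A = -2  ✓
Hence u(x, t) = - 2 e^{x}.

Answer: u(x, t) = - 2 e^{x}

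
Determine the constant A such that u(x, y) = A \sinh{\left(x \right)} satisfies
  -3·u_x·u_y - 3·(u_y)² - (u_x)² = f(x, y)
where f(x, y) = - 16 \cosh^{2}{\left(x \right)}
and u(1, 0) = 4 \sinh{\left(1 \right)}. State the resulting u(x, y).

Substitute the ansatz u = A \sinh{\left(x \right)} into the left-hand side.
Derivatives of the ansatz:
  u_x = A \cosh{\left(x \right)}
  u_y = 0
Term by term:
  -3·u_x·u_y = 0
  -3·(u_y)² = 0
  -(u_x)² = - A^{2} \cosh^{2}{\left(x \right)}
So the left-hand side equals
  - A^{2} \cosh^{2}{\left(x \right)}
This must equal f(x, y) = - 16 \cosh^{2}{\left(x \right)} identically.
Matching coefficients of the independent functions:
  [\cosh^{2}{\left(x \right)}]:  - A^{2} = -16
These equations allow (A) = (-4) or (4).
Impose the point condition(s):
  u(1, 0) = 4 \sinh{\left(1 \right)}  ⟹  A \sinh{\left(1 \right)} = 4 \sinh{\left(1 \right)}
Only A = 4 satisfies everything.
Hence u(x, y) = 4 \sinh{\left(x \right)}.

Answer: u(x, y) = 4 \sinh{\left(x \right)}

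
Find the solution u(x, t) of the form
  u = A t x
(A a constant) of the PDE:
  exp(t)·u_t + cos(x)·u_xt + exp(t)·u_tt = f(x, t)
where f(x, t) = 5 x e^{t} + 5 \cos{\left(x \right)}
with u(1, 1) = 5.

Answer: u(x, t) = 5 t x

Derivation:
Substitute the ansatz u = A t x into the left-hand side.
Derivatives of the ansatz:
  u_t = A x
  u_xt = A
  u_tt = 0
Term by term:
  exp(t)·u_t = A x e^{t}
  cos(x)·u_xt = A \cos{\left(x \right)}
  exp(t)·u_tt = 0
So the left-hand side equals
  A x e^{t} + A \cos{\left(x \right)}
This must equal f(x, t) = 5 x e^{t} + 5 \cos{\left(x \right)} identically.
Matching coefficients of the independent functions:
  [x e^{t}, \cos{\left(x \right)}]:  A = 5
Solving: A = 5.
Check against the point condition:
  u(1, 1) = 5  ⟹  A = 5  ✓
Hence u(x, t) = 5 t x.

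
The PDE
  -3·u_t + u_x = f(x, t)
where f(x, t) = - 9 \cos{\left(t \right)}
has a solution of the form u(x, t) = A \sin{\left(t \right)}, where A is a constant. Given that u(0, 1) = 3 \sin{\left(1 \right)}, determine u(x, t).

Substitute the ansatz u = A \sin{\left(t \right)} into the left-hand side.
Derivatives of the ansatz:
  u_t = A \cos{\left(t \right)}
  u_x = 0
Term by term:
  -3·u_t = - 3 A \cos{\left(t \right)}
  u_x = 0
So the left-hand side equals
  - 3 A \cos{\left(t \right)}
This must equal f(x, t) = - 9 \cos{\left(t \right)} identically.
Matching coefficients of the independent functions:
  [\cos{\left(t \right)}]:  - 3 A = -9
Solving: A = 3.
Check against the point condition:
  u(0, 1) = 3 \sin{\left(1 \right)}  ⟹  A \sin{\left(1 \right)} = 3 \sin{\left(1 \right)}  ✓
Hence u(x, t) = 3 \sin{\left(t \right)}.

Answer: u(x, t) = 3 \sin{\left(t \right)}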